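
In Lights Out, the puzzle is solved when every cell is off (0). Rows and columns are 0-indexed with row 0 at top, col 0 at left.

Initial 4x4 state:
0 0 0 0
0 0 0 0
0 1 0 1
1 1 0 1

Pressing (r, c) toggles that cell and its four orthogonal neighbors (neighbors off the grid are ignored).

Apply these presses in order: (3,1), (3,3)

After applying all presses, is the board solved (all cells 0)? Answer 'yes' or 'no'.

After press 1 at (3,1):
0 0 0 0
0 0 0 0
0 0 0 1
0 0 1 1

After press 2 at (3,3):
0 0 0 0
0 0 0 0
0 0 0 0
0 0 0 0

Lights still on: 0

Answer: yes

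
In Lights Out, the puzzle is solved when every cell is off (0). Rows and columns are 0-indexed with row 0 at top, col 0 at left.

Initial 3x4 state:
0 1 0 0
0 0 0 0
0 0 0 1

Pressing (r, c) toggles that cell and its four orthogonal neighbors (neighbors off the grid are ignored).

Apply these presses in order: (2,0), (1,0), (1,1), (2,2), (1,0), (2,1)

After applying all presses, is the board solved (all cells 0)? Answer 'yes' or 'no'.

After press 1 at (2,0):
0 1 0 0
1 0 0 0
1 1 0 1

After press 2 at (1,0):
1 1 0 0
0 1 0 0
0 1 0 1

After press 3 at (1,1):
1 0 0 0
1 0 1 0
0 0 0 1

After press 4 at (2,2):
1 0 0 0
1 0 0 0
0 1 1 0

After press 5 at (1,0):
0 0 0 0
0 1 0 0
1 1 1 0

After press 6 at (2,1):
0 0 0 0
0 0 0 0
0 0 0 0

Lights still on: 0

Answer: yes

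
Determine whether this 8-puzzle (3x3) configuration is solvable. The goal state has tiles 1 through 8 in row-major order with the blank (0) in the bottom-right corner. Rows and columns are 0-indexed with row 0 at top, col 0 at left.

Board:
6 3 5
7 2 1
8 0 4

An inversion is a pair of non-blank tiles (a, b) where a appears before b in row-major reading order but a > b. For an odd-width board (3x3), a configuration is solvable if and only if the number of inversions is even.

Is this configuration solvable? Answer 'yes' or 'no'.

Answer: no

Derivation:
Inversions (pairs i<j in row-major order where tile[i] > tile[j] > 0): 15
15 is odd, so the puzzle is not solvable.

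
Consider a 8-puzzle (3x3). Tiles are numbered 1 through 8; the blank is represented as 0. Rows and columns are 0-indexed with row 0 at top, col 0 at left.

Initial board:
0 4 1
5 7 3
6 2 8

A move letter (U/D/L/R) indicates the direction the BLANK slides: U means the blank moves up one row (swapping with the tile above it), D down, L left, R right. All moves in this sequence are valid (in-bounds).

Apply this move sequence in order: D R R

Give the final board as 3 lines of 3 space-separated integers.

Answer: 5 4 1
7 3 0
6 2 8

Derivation:
After move 1 (D):
5 4 1
0 7 3
6 2 8

After move 2 (R):
5 4 1
7 0 3
6 2 8

After move 3 (R):
5 4 1
7 3 0
6 2 8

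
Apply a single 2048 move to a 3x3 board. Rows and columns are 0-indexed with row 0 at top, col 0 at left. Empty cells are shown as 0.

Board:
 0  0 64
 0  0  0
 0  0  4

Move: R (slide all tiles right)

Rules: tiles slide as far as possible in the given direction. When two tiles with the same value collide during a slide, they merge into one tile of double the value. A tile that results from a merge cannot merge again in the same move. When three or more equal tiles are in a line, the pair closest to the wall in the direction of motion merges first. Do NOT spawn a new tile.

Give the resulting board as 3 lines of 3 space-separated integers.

Answer:  0  0 64
 0  0  0
 0  0  4

Derivation:
Slide right:
row 0: [0, 0, 64] -> [0, 0, 64]
row 1: [0, 0, 0] -> [0, 0, 0]
row 2: [0, 0, 4] -> [0, 0, 4]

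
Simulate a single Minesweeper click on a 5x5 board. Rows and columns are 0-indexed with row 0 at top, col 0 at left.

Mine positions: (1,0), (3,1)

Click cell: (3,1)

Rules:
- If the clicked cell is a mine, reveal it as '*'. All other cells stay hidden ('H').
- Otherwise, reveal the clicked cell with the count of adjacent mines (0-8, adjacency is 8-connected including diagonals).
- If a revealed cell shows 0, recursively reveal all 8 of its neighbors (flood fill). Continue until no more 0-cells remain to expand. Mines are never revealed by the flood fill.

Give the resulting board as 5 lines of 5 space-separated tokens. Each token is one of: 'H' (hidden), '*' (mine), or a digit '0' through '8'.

H H H H H
H H H H H
H H H H H
H * H H H
H H H H H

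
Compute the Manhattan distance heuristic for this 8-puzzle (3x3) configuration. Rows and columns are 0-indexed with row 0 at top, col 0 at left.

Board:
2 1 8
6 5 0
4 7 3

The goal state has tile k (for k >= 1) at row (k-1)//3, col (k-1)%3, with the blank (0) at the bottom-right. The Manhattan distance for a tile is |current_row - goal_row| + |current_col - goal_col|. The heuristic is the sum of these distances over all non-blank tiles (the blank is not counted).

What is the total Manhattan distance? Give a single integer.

Answer: 11

Derivation:
Tile 2: at (0,0), goal (0,1), distance |0-0|+|0-1| = 1
Tile 1: at (0,1), goal (0,0), distance |0-0|+|1-0| = 1
Tile 8: at (0,2), goal (2,1), distance |0-2|+|2-1| = 3
Tile 6: at (1,0), goal (1,2), distance |1-1|+|0-2| = 2
Tile 5: at (1,1), goal (1,1), distance |1-1|+|1-1| = 0
Tile 4: at (2,0), goal (1,0), distance |2-1|+|0-0| = 1
Tile 7: at (2,1), goal (2,0), distance |2-2|+|1-0| = 1
Tile 3: at (2,2), goal (0,2), distance |2-0|+|2-2| = 2
Sum: 1 + 1 + 3 + 2 + 0 + 1 + 1 + 2 = 11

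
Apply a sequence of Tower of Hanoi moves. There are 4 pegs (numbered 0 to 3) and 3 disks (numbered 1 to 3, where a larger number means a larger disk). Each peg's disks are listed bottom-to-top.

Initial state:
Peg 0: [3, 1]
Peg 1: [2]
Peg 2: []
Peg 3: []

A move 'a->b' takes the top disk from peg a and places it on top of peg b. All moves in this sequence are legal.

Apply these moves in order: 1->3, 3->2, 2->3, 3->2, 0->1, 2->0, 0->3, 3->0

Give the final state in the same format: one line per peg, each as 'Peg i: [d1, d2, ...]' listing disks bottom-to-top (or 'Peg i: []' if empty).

Answer: Peg 0: [3, 2]
Peg 1: [1]
Peg 2: []
Peg 3: []

Derivation:
After move 1 (1->3):
Peg 0: [3, 1]
Peg 1: []
Peg 2: []
Peg 3: [2]

After move 2 (3->2):
Peg 0: [3, 1]
Peg 1: []
Peg 2: [2]
Peg 3: []

After move 3 (2->3):
Peg 0: [3, 1]
Peg 1: []
Peg 2: []
Peg 3: [2]

After move 4 (3->2):
Peg 0: [3, 1]
Peg 1: []
Peg 2: [2]
Peg 3: []

After move 5 (0->1):
Peg 0: [3]
Peg 1: [1]
Peg 2: [2]
Peg 3: []

After move 6 (2->0):
Peg 0: [3, 2]
Peg 1: [1]
Peg 2: []
Peg 3: []

After move 7 (0->3):
Peg 0: [3]
Peg 1: [1]
Peg 2: []
Peg 3: [2]

After move 8 (3->0):
Peg 0: [3, 2]
Peg 1: [1]
Peg 2: []
Peg 3: []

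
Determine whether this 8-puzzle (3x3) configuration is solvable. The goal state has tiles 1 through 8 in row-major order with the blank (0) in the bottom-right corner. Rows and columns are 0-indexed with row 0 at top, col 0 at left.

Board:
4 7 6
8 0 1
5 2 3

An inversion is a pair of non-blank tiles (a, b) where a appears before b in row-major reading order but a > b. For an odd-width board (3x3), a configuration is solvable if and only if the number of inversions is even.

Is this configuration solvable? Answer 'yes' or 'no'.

Inversions (pairs i<j in row-major order where tile[i] > tile[j] > 0): 18
18 is even, so the puzzle is solvable.

Answer: yes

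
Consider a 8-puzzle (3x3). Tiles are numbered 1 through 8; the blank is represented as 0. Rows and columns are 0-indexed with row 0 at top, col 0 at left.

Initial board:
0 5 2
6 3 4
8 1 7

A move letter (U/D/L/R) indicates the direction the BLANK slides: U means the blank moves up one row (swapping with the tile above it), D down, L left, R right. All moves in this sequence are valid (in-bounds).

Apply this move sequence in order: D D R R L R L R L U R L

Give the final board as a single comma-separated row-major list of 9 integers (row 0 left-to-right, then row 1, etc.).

Answer: 6, 5, 2, 8, 0, 4, 1, 3, 7

Derivation:
After move 1 (D):
6 5 2
0 3 4
8 1 7

After move 2 (D):
6 5 2
8 3 4
0 1 7

After move 3 (R):
6 5 2
8 3 4
1 0 7

After move 4 (R):
6 5 2
8 3 4
1 7 0

After move 5 (L):
6 5 2
8 3 4
1 0 7

After move 6 (R):
6 5 2
8 3 4
1 7 0

After move 7 (L):
6 5 2
8 3 4
1 0 7

After move 8 (R):
6 5 2
8 3 4
1 7 0

After move 9 (L):
6 5 2
8 3 4
1 0 7

After move 10 (U):
6 5 2
8 0 4
1 3 7

After move 11 (R):
6 5 2
8 4 0
1 3 7

After move 12 (L):
6 5 2
8 0 4
1 3 7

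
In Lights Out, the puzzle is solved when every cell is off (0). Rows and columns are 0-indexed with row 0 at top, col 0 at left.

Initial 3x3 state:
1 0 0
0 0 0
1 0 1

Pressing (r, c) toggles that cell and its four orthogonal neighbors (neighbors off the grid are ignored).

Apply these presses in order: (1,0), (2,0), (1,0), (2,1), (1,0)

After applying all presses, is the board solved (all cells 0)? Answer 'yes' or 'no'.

After press 1 at (1,0):
0 0 0
1 1 0
0 0 1

After press 2 at (2,0):
0 0 0
0 1 0
1 1 1

After press 3 at (1,0):
1 0 0
1 0 0
0 1 1

After press 4 at (2,1):
1 0 0
1 1 0
1 0 0

After press 5 at (1,0):
0 0 0
0 0 0
0 0 0

Lights still on: 0

Answer: yes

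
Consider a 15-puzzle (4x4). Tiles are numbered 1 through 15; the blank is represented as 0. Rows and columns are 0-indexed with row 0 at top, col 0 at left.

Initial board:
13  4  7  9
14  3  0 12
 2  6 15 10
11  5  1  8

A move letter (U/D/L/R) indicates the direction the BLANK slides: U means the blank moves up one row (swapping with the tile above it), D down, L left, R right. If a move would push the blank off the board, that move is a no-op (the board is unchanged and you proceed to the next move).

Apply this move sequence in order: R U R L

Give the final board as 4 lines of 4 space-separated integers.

Answer: 13  4  0  7
14  3 12  9
 2  6 15 10
11  5  1  8

Derivation:
After move 1 (R):
13  4  7  9
14  3 12  0
 2  6 15 10
11  5  1  8

After move 2 (U):
13  4  7  0
14  3 12  9
 2  6 15 10
11  5  1  8

After move 3 (R):
13  4  7  0
14  3 12  9
 2  6 15 10
11  5  1  8

After move 4 (L):
13  4  0  7
14  3 12  9
 2  6 15 10
11  5  1  8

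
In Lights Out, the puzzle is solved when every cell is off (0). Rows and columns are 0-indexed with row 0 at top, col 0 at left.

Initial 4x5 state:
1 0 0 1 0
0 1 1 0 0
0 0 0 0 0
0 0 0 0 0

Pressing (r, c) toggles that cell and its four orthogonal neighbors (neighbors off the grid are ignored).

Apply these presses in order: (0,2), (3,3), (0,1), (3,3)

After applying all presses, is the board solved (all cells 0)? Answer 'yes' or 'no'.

Answer: yes

Derivation:
After press 1 at (0,2):
1 1 1 0 0
0 1 0 0 0
0 0 0 0 0
0 0 0 0 0

After press 2 at (3,3):
1 1 1 0 0
0 1 0 0 0
0 0 0 1 0
0 0 1 1 1

After press 3 at (0,1):
0 0 0 0 0
0 0 0 0 0
0 0 0 1 0
0 0 1 1 1

After press 4 at (3,3):
0 0 0 0 0
0 0 0 0 0
0 0 0 0 0
0 0 0 0 0

Lights still on: 0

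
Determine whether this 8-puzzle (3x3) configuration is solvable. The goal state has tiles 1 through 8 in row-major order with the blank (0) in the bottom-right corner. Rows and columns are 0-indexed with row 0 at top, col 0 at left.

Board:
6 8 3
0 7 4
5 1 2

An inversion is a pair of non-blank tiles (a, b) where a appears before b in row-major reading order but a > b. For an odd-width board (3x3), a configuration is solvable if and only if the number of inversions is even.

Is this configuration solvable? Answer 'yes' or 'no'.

Answer: no

Derivation:
Inversions (pairs i<j in row-major order where tile[i] > tile[j] > 0): 21
21 is odd, so the puzzle is not solvable.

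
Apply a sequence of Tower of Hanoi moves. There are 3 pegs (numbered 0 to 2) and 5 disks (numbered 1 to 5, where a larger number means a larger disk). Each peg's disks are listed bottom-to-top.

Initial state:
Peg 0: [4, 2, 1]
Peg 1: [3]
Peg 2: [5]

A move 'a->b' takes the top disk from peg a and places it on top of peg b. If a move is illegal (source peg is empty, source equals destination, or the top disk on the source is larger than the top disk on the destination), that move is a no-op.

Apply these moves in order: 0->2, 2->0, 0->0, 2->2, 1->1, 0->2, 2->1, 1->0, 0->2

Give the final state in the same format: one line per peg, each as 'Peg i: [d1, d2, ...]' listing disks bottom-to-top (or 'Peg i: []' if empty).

Answer: Peg 0: [4, 2]
Peg 1: [3]
Peg 2: [5, 1]

Derivation:
After move 1 (0->2):
Peg 0: [4, 2]
Peg 1: [3]
Peg 2: [5, 1]

After move 2 (2->0):
Peg 0: [4, 2, 1]
Peg 1: [3]
Peg 2: [5]

After move 3 (0->0):
Peg 0: [4, 2, 1]
Peg 1: [3]
Peg 2: [5]

After move 4 (2->2):
Peg 0: [4, 2, 1]
Peg 1: [3]
Peg 2: [5]

After move 5 (1->1):
Peg 0: [4, 2, 1]
Peg 1: [3]
Peg 2: [5]

After move 6 (0->2):
Peg 0: [4, 2]
Peg 1: [3]
Peg 2: [5, 1]

After move 7 (2->1):
Peg 0: [4, 2]
Peg 1: [3, 1]
Peg 2: [5]

After move 8 (1->0):
Peg 0: [4, 2, 1]
Peg 1: [3]
Peg 2: [5]

After move 9 (0->2):
Peg 0: [4, 2]
Peg 1: [3]
Peg 2: [5, 1]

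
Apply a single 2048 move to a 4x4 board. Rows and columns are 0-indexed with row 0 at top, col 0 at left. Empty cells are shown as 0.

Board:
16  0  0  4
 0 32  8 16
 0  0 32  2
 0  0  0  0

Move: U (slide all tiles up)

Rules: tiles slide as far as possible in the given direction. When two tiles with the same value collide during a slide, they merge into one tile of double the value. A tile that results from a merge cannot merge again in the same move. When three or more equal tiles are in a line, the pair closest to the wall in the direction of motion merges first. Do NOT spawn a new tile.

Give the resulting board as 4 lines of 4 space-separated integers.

Answer: 16 32  8  4
 0  0 32 16
 0  0  0  2
 0  0  0  0

Derivation:
Slide up:
col 0: [16, 0, 0, 0] -> [16, 0, 0, 0]
col 1: [0, 32, 0, 0] -> [32, 0, 0, 0]
col 2: [0, 8, 32, 0] -> [8, 32, 0, 0]
col 3: [4, 16, 2, 0] -> [4, 16, 2, 0]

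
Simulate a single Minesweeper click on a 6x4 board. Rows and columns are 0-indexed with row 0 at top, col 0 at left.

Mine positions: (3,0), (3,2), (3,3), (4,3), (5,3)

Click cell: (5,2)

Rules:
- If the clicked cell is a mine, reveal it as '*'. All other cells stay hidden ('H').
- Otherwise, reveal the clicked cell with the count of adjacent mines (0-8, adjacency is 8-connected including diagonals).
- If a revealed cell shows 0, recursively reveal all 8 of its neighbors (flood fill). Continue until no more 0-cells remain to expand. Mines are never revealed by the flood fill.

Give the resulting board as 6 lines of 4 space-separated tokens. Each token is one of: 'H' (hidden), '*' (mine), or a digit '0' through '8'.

H H H H
H H H H
H H H H
H H H H
H H H H
H H 2 H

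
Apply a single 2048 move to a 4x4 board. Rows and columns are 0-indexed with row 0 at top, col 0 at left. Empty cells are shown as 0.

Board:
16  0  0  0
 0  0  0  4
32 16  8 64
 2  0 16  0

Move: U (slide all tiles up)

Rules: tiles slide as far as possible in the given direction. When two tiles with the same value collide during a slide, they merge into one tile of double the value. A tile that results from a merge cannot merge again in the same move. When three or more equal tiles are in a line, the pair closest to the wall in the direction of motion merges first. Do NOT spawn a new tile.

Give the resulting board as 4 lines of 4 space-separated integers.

Slide up:
col 0: [16, 0, 32, 2] -> [16, 32, 2, 0]
col 1: [0, 0, 16, 0] -> [16, 0, 0, 0]
col 2: [0, 0, 8, 16] -> [8, 16, 0, 0]
col 3: [0, 4, 64, 0] -> [4, 64, 0, 0]

Answer: 16 16  8  4
32  0 16 64
 2  0  0  0
 0  0  0  0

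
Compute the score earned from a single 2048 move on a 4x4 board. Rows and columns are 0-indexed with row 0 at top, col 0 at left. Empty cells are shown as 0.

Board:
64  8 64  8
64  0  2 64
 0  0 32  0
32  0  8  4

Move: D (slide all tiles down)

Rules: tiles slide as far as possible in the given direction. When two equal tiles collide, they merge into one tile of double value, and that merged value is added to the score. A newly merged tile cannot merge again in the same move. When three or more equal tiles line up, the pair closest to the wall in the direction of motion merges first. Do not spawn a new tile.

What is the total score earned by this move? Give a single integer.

Slide down:
col 0: [64, 64, 0, 32] -> [0, 0, 128, 32]  score +128 (running 128)
col 1: [8, 0, 0, 0] -> [0, 0, 0, 8]  score +0 (running 128)
col 2: [64, 2, 32, 8] -> [64, 2, 32, 8]  score +0 (running 128)
col 3: [8, 64, 0, 4] -> [0, 8, 64, 4]  score +0 (running 128)
Board after move:
  0   0  64   0
  0   0   2   8
128   0  32  64
 32   8   8   4

Answer: 128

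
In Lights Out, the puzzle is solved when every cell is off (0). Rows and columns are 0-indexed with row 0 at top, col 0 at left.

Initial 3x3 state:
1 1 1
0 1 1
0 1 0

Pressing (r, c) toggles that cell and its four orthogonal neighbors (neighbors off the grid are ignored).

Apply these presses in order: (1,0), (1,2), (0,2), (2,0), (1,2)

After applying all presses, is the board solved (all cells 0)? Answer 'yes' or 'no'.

Answer: yes

Derivation:
After press 1 at (1,0):
0 1 1
1 0 1
1 1 0

After press 2 at (1,2):
0 1 0
1 1 0
1 1 1

After press 3 at (0,2):
0 0 1
1 1 1
1 1 1

After press 4 at (2,0):
0 0 1
0 1 1
0 0 1

After press 5 at (1,2):
0 0 0
0 0 0
0 0 0

Lights still on: 0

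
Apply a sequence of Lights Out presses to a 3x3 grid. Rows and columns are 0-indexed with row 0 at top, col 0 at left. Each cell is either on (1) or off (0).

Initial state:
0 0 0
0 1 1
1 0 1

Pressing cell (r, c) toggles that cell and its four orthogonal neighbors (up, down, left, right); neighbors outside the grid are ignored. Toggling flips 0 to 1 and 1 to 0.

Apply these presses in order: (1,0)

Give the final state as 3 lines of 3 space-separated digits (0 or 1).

Answer: 1 0 0
1 0 1
0 0 1

Derivation:
After press 1 at (1,0):
1 0 0
1 0 1
0 0 1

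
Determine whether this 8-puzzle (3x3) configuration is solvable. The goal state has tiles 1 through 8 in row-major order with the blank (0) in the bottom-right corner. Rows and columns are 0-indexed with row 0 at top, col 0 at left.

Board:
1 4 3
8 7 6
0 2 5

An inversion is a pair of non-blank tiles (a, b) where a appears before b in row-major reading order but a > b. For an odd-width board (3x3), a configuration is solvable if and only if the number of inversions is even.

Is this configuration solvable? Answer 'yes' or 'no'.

Inversions (pairs i<j in row-major order where tile[i] > tile[j] > 0): 12
12 is even, so the puzzle is solvable.

Answer: yes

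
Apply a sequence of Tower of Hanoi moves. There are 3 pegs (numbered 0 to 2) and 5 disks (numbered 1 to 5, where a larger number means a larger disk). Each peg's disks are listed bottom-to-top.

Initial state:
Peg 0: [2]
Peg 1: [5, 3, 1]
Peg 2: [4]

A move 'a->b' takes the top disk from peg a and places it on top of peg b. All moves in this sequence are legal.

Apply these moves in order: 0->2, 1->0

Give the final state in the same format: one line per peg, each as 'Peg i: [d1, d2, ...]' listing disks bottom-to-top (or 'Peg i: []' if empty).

After move 1 (0->2):
Peg 0: []
Peg 1: [5, 3, 1]
Peg 2: [4, 2]

After move 2 (1->0):
Peg 0: [1]
Peg 1: [5, 3]
Peg 2: [4, 2]

Answer: Peg 0: [1]
Peg 1: [5, 3]
Peg 2: [4, 2]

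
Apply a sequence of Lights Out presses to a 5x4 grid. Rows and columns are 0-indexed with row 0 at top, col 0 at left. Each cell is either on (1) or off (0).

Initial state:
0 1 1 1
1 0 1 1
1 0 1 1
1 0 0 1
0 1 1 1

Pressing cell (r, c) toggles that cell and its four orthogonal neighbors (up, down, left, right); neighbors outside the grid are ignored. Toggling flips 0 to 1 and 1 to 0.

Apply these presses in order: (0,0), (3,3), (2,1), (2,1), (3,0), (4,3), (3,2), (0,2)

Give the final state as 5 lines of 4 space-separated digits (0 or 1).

Answer: 1 1 0 0
0 0 0 1
0 0 0 0
0 0 0 0
1 1 1 1

Derivation:
After press 1 at (0,0):
1 0 1 1
0 0 1 1
1 0 1 1
1 0 0 1
0 1 1 1

After press 2 at (3,3):
1 0 1 1
0 0 1 1
1 0 1 0
1 0 1 0
0 1 1 0

After press 3 at (2,1):
1 0 1 1
0 1 1 1
0 1 0 0
1 1 1 0
0 1 1 0

After press 4 at (2,1):
1 0 1 1
0 0 1 1
1 0 1 0
1 0 1 0
0 1 1 0

After press 5 at (3,0):
1 0 1 1
0 0 1 1
0 0 1 0
0 1 1 0
1 1 1 0

After press 6 at (4,3):
1 0 1 1
0 0 1 1
0 0 1 0
0 1 1 1
1 1 0 1

After press 7 at (3,2):
1 0 1 1
0 0 1 1
0 0 0 0
0 0 0 0
1 1 1 1

After press 8 at (0,2):
1 1 0 0
0 0 0 1
0 0 0 0
0 0 0 0
1 1 1 1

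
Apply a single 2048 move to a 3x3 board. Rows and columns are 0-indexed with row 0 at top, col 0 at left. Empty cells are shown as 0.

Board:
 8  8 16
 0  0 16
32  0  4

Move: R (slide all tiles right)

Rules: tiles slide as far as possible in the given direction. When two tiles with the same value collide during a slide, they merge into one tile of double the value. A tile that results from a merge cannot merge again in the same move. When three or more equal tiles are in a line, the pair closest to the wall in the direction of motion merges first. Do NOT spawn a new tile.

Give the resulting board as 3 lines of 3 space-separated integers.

Answer:  0 16 16
 0  0 16
 0 32  4

Derivation:
Slide right:
row 0: [8, 8, 16] -> [0, 16, 16]
row 1: [0, 0, 16] -> [0, 0, 16]
row 2: [32, 0, 4] -> [0, 32, 4]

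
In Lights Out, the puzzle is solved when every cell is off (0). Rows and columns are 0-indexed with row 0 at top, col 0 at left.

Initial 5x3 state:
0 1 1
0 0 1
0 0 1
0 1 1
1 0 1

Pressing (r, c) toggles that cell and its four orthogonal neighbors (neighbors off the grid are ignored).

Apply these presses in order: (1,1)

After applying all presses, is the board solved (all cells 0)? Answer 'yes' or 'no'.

Answer: no

Derivation:
After press 1 at (1,1):
0 0 1
1 1 0
0 1 1
0 1 1
1 0 1

Lights still on: 9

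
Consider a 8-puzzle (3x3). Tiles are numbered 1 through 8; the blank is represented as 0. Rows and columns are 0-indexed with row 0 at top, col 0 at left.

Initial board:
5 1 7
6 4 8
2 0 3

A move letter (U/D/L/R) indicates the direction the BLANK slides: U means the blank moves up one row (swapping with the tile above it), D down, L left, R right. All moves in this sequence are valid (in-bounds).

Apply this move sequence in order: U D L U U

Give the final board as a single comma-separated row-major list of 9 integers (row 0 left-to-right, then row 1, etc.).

After move 1 (U):
5 1 7
6 0 8
2 4 3

After move 2 (D):
5 1 7
6 4 8
2 0 3

After move 3 (L):
5 1 7
6 4 8
0 2 3

After move 4 (U):
5 1 7
0 4 8
6 2 3

After move 5 (U):
0 1 7
5 4 8
6 2 3

Answer: 0, 1, 7, 5, 4, 8, 6, 2, 3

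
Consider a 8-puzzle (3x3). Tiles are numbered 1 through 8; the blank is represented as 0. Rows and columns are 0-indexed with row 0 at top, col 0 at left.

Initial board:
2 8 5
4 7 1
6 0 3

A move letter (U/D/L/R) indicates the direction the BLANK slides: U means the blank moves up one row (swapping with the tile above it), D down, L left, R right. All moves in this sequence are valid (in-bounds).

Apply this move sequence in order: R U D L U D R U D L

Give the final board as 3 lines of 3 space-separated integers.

After move 1 (R):
2 8 5
4 7 1
6 3 0

After move 2 (U):
2 8 5
4 7 0
6 3 1

After move 3 (D):
2 8 5
4 7 1
6 3 0

After move 4 (L):
2 8 5
4 7 1
6 0 3

After move 5 (U):
2 8 5
4 0 1
6 7 3

After move 6 (D):
2 8 5
4 7 1
6 0 3

After move 7 (R):
2 8 5
4 7 1
6 3 0

After move 8 (U):
2 8 5
4 7 0
6 3 1

After move 9 (D):
2 8 5
4 7 1
6 3 0

After move 10 (L):
2 8 5
4 7 1
6 0 3

Answer: 2 8 5
4 7 1
6 0 3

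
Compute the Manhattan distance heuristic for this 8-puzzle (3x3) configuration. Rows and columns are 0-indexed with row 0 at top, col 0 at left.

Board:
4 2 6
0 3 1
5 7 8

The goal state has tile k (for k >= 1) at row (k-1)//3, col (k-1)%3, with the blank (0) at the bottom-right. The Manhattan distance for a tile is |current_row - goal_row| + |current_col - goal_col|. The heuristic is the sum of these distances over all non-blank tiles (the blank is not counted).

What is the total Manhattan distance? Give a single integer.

Answer: 11

Derivation:
Tile 4: (0,0)->(1,0) = 1
Tile 2: (0,1)->(0,1) = 0
Tile 6: (0,2)->(1,2) = 1
Tile 3: (1,1)->(0,2) = 2
Tile 1: (1,2)->(0,0) = 3
Tile 5: (2,0)->(1,1) = 2
Tile 7: (2,1)->(2,0) = 1
Tile 8: (2,2)->(2,1) = 1
Sum: 1 + 0 + 1 + 2 + 3 + 2 + 1 + 1 = 11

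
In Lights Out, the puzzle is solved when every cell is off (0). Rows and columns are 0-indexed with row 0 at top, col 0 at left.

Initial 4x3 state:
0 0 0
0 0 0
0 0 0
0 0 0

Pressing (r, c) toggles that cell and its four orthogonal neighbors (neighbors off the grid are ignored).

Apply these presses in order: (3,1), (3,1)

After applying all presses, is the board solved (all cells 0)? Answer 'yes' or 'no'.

After press 1 at (3,1):
0 0 0
0 0 0
0 1 0
1 1 1

After press 2 at (3,1):
0 0 0
0 0 0
0 0 0
0 0 0

Lights still on: 0

Answer: yes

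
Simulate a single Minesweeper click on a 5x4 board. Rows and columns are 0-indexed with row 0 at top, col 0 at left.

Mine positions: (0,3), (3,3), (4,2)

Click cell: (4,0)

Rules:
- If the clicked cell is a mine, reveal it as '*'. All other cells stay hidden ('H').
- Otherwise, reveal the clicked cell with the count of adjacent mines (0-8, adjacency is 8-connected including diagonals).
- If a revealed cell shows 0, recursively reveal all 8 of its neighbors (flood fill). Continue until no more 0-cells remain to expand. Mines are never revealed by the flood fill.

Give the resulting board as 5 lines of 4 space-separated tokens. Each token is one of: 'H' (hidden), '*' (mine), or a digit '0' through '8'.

0 0 1 H
0 0 1 H
0 0 1 H
0 1 2 H
0 1 H H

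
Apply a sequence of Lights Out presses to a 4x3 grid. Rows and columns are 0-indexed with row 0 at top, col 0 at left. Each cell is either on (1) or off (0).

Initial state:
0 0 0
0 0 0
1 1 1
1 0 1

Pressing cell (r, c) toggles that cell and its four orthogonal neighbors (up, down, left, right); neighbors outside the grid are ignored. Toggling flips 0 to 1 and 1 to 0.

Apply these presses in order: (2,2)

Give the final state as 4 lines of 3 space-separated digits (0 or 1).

After press 1 at (2,2):
0 0 0
0 0 1
1 0 0
1 0 0

Answer: 0 0 0
0 0 1
1 0 0
1 0 0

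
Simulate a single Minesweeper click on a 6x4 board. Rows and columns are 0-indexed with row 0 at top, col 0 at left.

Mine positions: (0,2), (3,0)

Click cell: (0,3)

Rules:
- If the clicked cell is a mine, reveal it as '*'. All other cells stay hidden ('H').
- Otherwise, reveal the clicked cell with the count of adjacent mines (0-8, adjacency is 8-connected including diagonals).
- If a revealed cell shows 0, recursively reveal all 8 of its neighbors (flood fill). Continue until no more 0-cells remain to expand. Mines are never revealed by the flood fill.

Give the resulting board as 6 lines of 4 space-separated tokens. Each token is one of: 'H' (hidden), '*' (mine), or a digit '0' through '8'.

H H H 1
H H H H
H H H H
H H H H
H H H H
H H H H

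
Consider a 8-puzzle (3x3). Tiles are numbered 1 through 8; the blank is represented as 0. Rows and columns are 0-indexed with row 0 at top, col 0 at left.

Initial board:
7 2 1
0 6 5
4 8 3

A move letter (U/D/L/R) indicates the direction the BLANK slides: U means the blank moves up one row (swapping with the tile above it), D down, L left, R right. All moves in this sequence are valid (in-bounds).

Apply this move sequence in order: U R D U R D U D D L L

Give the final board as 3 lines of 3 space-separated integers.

After move 1 (U):
0 2 1
7 6 5
4 8 3

After move 2 (R):
2 0 1
7 6 5
4 8 3

After move 3 (D):
2 6 1
7 0 5
4 8 3

After move 4 (U):
2 0 1
7 6 5
4 8 3

After move 5 (R):
2 1 0
7 6 5
4 8 3

After move 6 (D):
2 1 5
7 6 0
4 8 3

After move 7 (U):
2 1 0
7 6 5
4 8 3

After move 8 (D):
2 1 5
7 6 0
4 8 3

After move 9 (D):
2 1 5
7 6 3
4 8 0

After move 10 (L):
2 1 5
7 6 3
4 0 8

After move 11 (L):
2 1 5
7 6 3
0 4 8

Answer: 2 1 5
7 6 3
0 4 8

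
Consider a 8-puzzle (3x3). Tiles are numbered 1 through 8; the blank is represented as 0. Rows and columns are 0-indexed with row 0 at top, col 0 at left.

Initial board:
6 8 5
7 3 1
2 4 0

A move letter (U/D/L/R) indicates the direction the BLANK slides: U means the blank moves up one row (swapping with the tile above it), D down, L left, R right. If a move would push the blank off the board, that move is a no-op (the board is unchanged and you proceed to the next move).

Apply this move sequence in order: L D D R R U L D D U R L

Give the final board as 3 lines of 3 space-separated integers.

After move 1 (L):
6 8 5
7 3 1
2 0 4

After move 2 (D):
6 8 5
7 3 1
2 0 4

After move 3 (D):
6 8 5
7 3 1
2 0 4

After move 4 (R):
6 8 5
7 3 1
2 4 0

After move 5 (R):
6 8 5
7 3 1
2 4 0

After move 6 (U):
6 8 5
7 3 0
2 4 1

After move 7 (L):
6 8 5
7 0 3
2 4 1

After move 8 (D):
6 8 5
7 4 3
2 0 1

After move 9 (D):
6 8 5
7 4 3
2 0 1

After move 10 (U):
6 8 5
7 0 3
2 4 1

After move 11 (R):
6 8 5
7 3 0
2 4 1

After move 12 (L):
6 8 5
7 0 3
2 4 1

Answer: 6 8 5
7 0 3
2 4 1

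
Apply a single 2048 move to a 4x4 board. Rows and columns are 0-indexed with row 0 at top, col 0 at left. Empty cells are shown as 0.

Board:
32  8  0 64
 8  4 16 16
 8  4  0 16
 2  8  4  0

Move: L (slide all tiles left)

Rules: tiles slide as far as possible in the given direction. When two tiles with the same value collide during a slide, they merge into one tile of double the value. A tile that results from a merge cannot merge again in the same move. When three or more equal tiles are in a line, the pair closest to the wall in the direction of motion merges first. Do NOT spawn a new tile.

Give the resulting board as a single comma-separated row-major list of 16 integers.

Slide left:
row 0: [32, 8, 0, 64] -> [32, 8, 64, 0]
row 1: [8, 4, 16, 16] -> [8, 4, 32, 0]
row 2: [8, 4, 0, 16] -> [8, 4, 16, 0]
row 3: [2, 8, 4, 0] -> [2, 8, 4, 0]

Answer: 32, 8, 64, 0, 8, 4, 32, 0, 8, 4, 16, 0, 2, 8, 4, 0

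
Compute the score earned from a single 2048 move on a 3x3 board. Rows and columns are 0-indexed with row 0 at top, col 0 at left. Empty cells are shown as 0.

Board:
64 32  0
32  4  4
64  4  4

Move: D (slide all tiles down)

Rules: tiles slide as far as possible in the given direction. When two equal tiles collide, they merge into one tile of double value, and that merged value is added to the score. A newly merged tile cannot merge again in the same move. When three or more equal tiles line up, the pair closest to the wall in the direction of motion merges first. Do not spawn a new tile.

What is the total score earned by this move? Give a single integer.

Answer: 16

Derivation:
Slide down:
col 0: [64, 32, 64] -> [64, 32, 64]  score +0 (running 0)
col 1: [32, 4, 4] -> [0, 32, 8]  score +8 (running 8)
col 2: [0, 4, 4] -> [0, 0, 8]  score +8 (running 16)
Board after move:
64  0  0
32 32  0
64  8  8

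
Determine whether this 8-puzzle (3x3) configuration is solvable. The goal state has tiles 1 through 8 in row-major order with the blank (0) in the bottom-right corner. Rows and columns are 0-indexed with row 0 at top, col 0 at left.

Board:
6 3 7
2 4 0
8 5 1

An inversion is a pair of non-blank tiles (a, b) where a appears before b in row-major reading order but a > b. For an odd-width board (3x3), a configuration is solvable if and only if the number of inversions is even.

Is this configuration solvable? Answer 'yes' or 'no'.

Inversions (pairs i<j in row-major order where tile[i] > tile[j] > 0): 16
16 is even, so the puzzle is solvable.

Answer: yes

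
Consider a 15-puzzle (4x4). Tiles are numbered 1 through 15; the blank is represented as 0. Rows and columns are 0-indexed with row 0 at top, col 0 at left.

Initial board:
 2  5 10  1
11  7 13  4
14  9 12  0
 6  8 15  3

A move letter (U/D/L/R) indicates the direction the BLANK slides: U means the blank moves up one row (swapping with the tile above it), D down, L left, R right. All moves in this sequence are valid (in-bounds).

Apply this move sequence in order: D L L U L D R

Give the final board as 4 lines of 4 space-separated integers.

After move 1 (D):
 2  5 10  1
11  7 13  4
14  9 12  3
 6  8 15  0

After move 2 (L):
 2  5 10  1
11  7 13  4
14  9 12  3
 6  8  0 15

After move 3 (L):
 2  5 10  1
11  7 13  4
14  9 12  3
 6  0  8 15

After move 4 (U):
 2  5 10  1
11  7 13  4
14  0 12  3
 6  9  8 15

After move 5 (L):
 2  5 10  1
11  7 13  4
 0 14 12  3
 6  9  8 15

After move 6 (D):
 2  5 10  1
11  7 13  4
 6 14 12  3
 0  9  8 15

After move 7 (R):
 2  5 10  1
11  7 13  4
 6 14 12  3
 9  0  8 15

Answer:  2  5 10  1
11  7 13  4
 6 14 12  3
 9  0  8 15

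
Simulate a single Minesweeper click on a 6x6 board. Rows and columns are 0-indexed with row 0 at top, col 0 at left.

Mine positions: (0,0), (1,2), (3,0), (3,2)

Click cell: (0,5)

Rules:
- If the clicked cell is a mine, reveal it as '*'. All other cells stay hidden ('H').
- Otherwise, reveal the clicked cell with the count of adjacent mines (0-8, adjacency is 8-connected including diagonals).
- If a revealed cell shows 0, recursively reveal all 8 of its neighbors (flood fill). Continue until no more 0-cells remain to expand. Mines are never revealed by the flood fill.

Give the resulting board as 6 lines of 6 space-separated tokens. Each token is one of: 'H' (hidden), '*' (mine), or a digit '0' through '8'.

H H H 1 0 0
H H H 1 0 0
H H H 2 0 0
H H H 1 0 0
1 2 1 1 0 0
0 0 0 0 0 0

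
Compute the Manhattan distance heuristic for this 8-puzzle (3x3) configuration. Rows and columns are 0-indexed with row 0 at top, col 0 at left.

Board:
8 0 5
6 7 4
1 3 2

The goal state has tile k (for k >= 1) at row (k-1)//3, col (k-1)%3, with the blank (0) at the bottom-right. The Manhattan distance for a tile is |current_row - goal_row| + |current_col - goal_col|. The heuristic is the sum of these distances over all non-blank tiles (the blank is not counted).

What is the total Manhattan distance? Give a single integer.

Answer: 19

Derivation:
Tile 8: at (0,0), goal (2,1), distance |0-2|+|0-1| = 3
Tile 5: at (0,2), goal (1,1), distance |0-1|+|2-1| = 2
Tile 6: at (1,0), goal (1,2), distance |1-1|+|0-2| = 2
Tile 7: at (1,1), goal (2,0), distance |1-2|+|1-0| = 2
Tile 4: at (1,2), goal (1,0), distance |1-1|+|2-0| = 2
Tile 1: at (2,0), goal (0,0), distance |2-0|+|0-0| = 2
Tile 3: at (2,1), goal (0,2), distance |2-0|+|1-2| = 3
Tile 2: at (2,2), goal (0,1), distance |2-0|+|2-1| = 3
Sum: 3 + 2 + 2 + 2 + 2 + 2 + 3 + 3 = 19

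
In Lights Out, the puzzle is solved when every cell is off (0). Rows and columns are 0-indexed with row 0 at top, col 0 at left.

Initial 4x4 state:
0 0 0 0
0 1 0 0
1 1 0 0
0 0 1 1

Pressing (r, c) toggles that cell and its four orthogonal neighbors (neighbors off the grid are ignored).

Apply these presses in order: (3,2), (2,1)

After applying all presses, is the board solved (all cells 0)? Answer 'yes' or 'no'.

Answer: yes

Derivation:
After press 1 at (3,2):
0 0 0 0
0 1 0 0
1 1 1 0
0 1 0 0

After press 2 at (2,1):
0 0 0 0
0 0 0 0
0 0 0 0
0 0 0 0

Lights still on: 0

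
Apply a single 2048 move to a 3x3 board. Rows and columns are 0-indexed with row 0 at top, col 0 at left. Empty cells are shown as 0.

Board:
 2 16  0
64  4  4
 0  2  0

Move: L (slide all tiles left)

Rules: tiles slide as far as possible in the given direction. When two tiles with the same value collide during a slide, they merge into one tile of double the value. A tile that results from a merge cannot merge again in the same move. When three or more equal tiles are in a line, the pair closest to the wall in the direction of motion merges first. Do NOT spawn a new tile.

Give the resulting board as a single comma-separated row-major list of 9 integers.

Answer: 2, 16, 0, 64, 8, 0, 2, 0, 0

Derivation:
Slide left:
row 0: [2, 16, 0] -> [2, 16, 0]
row 1: [64, 4, 4] -> [64, 8, 0]
row 2: [0, 2, 0] -> [2, 0, 0]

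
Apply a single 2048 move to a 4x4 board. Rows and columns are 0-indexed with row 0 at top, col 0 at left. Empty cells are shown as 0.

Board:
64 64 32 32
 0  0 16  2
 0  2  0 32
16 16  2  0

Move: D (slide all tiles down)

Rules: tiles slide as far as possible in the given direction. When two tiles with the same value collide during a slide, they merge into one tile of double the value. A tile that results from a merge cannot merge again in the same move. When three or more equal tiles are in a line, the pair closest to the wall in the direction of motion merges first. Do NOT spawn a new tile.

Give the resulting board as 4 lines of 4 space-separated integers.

Slide down:
col 0: [64, 0, 0, 16] -> [0, 0, 64, 16]
col 1: [64, 0, 2, 16] -> [0, 64, 2, 16]
col 2: [32, 16, 0, 2] -> [0, 32, 16, 2]
col 3: [32, 2, 32, 0] -> [0, 32, 2, 32]

Answer:  0  0  0  0
 0 64 32 32
64  2 16  2
16 16  2 32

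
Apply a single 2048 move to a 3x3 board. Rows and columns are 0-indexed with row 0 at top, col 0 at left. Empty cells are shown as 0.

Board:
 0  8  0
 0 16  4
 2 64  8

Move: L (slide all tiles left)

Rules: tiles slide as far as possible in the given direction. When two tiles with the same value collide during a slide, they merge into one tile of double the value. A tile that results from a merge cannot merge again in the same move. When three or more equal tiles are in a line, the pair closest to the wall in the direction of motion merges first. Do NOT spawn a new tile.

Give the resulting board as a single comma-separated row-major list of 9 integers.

Slide left:
row 0: [0, 8, 0] -> [8, 0, 0]
row 1: [0, 16, 4] -> [16, 4, 0]
row 2: [2, 64, 8] -> [2, 64, 8]

Answer: 8, 0, 0, 16, 4, 0, 2, 64, 8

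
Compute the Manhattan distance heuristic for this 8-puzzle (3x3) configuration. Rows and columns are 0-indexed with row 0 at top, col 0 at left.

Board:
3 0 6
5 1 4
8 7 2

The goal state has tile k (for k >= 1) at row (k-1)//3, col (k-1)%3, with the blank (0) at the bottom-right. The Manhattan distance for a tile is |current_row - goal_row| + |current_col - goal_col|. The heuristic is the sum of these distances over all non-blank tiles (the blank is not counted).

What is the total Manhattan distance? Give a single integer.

Tile 3: (0,0)->(0,2) = 2
Tile 6: (0,2)->(1,2) = 1
Tile 5: (1,0)->(1,1) = 1
Tile 1: (1,1)->(0,0) = 2
Tile 4: (1,2)->(1,0) = 2
Tile 8: (2,0)->(2,1) = 1
Tile 7: (2,1)->(2,0) = 1
Tile 2: (2,2)->(0,1) = 3
Sum: 2 + 1 + 1 + 2 + 2 + 1 + 1 + 3 = 13

Answer: 13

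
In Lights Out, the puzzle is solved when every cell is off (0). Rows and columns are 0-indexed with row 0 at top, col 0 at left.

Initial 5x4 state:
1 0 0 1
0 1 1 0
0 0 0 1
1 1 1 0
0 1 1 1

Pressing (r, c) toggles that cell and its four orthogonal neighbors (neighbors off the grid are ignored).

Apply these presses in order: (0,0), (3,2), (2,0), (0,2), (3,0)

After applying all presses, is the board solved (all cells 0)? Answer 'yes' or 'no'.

After press 1 at (0,0):
0 1 0 1
1 1 1 0
0 0 0 1
1 1 1 0
0 1 1 1

After press 2 at (3,2):
0 1 0 1
1 1 1 0
0 0 1 1
1 0 0 1
0 1 0 1

After press 3 at (2,0):
0 1 0 1
0 1 1 0
1 1 1 1
0 0 0 1
0 1 0 1

After press 4 at (0,2):
0 0 1 0
0 1 0 0
1 1 1 1
0 0 0 1
0 1 0 1

After press 5 at (3,0):
0 0 1 0
0 1 0 0
0 1 1 1
1 1 0 1
1 1 0 1

Lights still on: 11

Answer: no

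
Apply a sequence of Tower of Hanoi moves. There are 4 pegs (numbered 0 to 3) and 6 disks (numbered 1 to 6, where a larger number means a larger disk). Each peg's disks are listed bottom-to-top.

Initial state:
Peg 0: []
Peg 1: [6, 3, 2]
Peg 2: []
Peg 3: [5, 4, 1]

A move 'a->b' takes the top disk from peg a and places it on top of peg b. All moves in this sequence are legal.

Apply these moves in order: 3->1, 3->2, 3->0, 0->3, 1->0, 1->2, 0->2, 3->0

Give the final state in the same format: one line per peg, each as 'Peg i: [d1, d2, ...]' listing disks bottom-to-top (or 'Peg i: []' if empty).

Answer: Peg 0: [5]
Peg 1: [6, 3]
Peg 2: [4, 2, 1]
Peg 3: []

Derivation:
After move 1 (3->1):
Peg 0: []
Peg 1: [6, 3, 2, 1]
Peg 2: []
Peg 3: [5, 4]

After move 2 (3->2):
Peg 0: []
Peg 1: [6, 3, 2, 1]
Peg 2: [4]
Peg 3: [5]

After move 3 (3->0):
Peg 0: [5]
Peg 1: [6, 3, 2, 1]
Peg 2: [4]
Peg 3: []

After move 4 (0->3):
Peg 0: []
Peg 1: [6, 3, 2, 1]
Peg 2: [4]
Peg 3: [5]

After move 5 (1->0):
Peg 0: [1]
Peg 1: [6, 3, 2]
Peg 2: [4]
Peg 3: [5]

After move 6 (1->2):
Peg 0: [1]
Peg 1: [6, 3]
Peg 2: [4, 2]
Peg 3: [5]

After move 7 (0->2):
Peg 0: []
Peg 1: [6, 3]
Peg 2: [4, 2, 1]
Peg 3: [5]

After move 8 (3->0):
Peg 0: [5]
Peg 1: [6, 3]
Peg 2: [4, 2, 1]
Peg 3: []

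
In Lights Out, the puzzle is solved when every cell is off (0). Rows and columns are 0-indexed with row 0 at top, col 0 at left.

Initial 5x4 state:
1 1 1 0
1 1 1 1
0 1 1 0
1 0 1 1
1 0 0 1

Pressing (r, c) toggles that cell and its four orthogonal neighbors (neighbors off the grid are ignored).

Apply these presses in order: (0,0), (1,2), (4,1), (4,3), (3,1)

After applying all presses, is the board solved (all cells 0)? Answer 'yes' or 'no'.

After press 1 at (0,0):
0 0 1 0
0 1 1 1
0 1 1 0
1 0 1 1
1 0 0 1

After press 2 at (1,2):
0 0 0 0
0 0 0 0
0 1 0 0
1 0 1 1
1 0 0 1

After press 3 at (4,1):
0 0 0 0
0 0 0 0
0 1 0 0
1 1 1 1
0 1 1 1

After press 4 at (4,3):
0 0 0 0
0 0 0 0
0 1 0 0
1 1 1 0
0 1 0 0

After press 5 at (3,1):
0 0 0 0
0 0 0 0
0 0 0 0
0 0 0 0
0 0 0 0

Lights still on: 0

Answer: yes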